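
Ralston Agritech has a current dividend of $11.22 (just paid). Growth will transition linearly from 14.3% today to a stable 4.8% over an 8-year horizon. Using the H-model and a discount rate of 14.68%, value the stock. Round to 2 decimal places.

$162.17

H-model: P₀ = D₀[(1+g_L) + H(g_S−g_L)]/(r−g_L), with H = 8/2 = 4.
P₀ = 11.22 × [(1+0.048) + 4×(0.143−0.048)] / (0.1468−0.048)
   = 11.22 × 1.4280 / 0.0988 = 162.1676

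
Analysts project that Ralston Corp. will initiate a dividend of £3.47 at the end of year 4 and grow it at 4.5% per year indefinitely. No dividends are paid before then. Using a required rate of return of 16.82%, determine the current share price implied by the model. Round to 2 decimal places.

£17.67

Deferred-dividend DDM. At t=3 the remaining stream is a growing perpetuity with first payment D_4 = 3.47.
V_3 = D_4/(r−g) = 3.47/(0.1682−0.045) = 28.1656
P₀ = V_3/(1+r)^3 = 28.1656/(1+0.1682)^3 = 17.6672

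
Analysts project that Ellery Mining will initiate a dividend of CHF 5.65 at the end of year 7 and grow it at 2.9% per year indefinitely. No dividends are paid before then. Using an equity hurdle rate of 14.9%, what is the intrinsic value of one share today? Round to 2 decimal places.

CHF 20.46

Deferred-dividend DDM. At t=6 the remaining stream is a growing perpetuity with first payment D_7 = 5.65.
V_6 = D_7/(r−g) = 5.65/(0.149−0.029) = 47.0833
P₀ = V_6/(1+r)^6 = 47.0833/(1+0.149)^6 = 20.4620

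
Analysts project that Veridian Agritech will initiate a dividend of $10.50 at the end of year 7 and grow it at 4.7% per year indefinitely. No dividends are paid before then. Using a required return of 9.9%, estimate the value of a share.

Deferred-dividend DDM. At t=6 the remaining stream is a growing perpetuity with first payment D_7 = 10.50.
V_6 = D_7/(r−g) = 10.50/(0.099−0.047) = 201.9231
P₀ = V_6/(1+r)^6 = 201.9231/(1+0.099)^6 = 114.6040

$114.60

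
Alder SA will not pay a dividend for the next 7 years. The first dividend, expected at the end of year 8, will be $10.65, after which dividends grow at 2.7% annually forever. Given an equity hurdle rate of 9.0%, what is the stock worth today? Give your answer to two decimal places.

Deferred-dividend DDM. At t=7 the remaining stream is a growing perpetuity with first payment D_8 = 10.65.
V_7 = D_8/(r−g) = 10.65/(0.09−0.027) = 169.0476
P₀ = V_7/(1+r)^7 = 169.0476/(1+0.09)^7 = 92.4748

$92.47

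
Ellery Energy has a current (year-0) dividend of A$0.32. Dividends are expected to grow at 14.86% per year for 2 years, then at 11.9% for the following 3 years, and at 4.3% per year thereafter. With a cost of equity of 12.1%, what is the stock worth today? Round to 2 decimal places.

A$6.14

Three-stage DDM. Project D₁…D_5; terminal Gordon value at t=5 with g = 0.043; discount at r = 0.121.
D_1 = 0.3676
D_2 = 0.4222
D_3 = 0.4724
D_4 = 0.5286
D_5 = 0.5915
TV_5 = 0.6170/(0.121−0.043) = 7.9098
P₀ = Σ Dₜ/(1+r)ᵗ + TV_5/(1+r)^5 = 6.1364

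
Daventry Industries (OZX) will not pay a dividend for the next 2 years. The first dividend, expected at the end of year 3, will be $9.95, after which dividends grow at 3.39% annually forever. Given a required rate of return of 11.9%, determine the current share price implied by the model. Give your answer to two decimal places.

$93.38

Deferred-dividend DDM. At t=2 the remaining stream is a growing perpetuity with first payment D_3 = 9.95.
V_2 = D_3/(r−g) = 9.95/(0.119−0.0339) = 116.9213
P₀ = V_2/(1+r)^2 = 116.9213/(1+0.119)^2 = 93.3756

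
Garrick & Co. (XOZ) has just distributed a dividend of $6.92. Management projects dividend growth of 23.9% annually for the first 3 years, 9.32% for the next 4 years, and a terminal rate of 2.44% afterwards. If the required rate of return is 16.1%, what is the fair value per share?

$102.27

Three-stage DDM. Project D₁…D_7; terminal Gordon value at t=7 with g = 0.0244; discount at r = 0.161.
D_1 = 8.5739
D_2 = 10.6230
D_3 = 13.1619
D_4 = 14.3886
D_5 = 15.7297
D_6 = 17.1957
D_7 = 18.7983
TV_7 = 19.2570/(0.161−0.0244) = 140.9735
P₀ = Σ Dₜ/(1+r)ᵗ + TV_7/(1+r)^7 = 102.2662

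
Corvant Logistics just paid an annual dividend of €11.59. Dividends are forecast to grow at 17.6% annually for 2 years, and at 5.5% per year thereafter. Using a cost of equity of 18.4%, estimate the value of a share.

Two-stage DDM. Project D₁…D_2 at 0.176, terminal growth 0.055, discount at r = 0.184.
D_1 = 13.6298
D_2 = 16.0287
Terminal value at t=2: TV = D_3/(r−g) = 16.9103/(0.184−0.055) = 131.0874
P₀ = 13.6298/(1+0.184)^1 + 16.0287/(1+0.184)^2 + 131.0874/(1+0.184)^2 = 116.4555

€116.46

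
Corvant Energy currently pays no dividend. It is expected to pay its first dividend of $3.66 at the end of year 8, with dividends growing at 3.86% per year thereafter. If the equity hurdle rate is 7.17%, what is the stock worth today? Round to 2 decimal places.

$68.10

Deferred-dividend DDM. At t=7 the remaining stream is a growing perpetuity with first payment D_8 = 3.66.
V_7 = D_8/(r−g) = 3.66/(0.0717−0.0386) = 110.5740
P₀ = V_7/(1+r)^7 = 110.5740/(1+0.0717)^7 = 68.0990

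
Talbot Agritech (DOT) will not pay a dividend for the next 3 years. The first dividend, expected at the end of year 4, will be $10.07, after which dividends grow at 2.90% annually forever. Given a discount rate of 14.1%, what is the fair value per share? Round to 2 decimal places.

$60.53

Deferred-dividend DDM. At t=3 the remaining stream is a growing perpetuity with first payment D_4 = 10.07.
V_3 = D_4/(r−g) = 10.07/(0.141−0.029) = 89.9107
P₀ = V_3/(1+r)^3 = 89.9107/(1+0.141)^3 = 60.5277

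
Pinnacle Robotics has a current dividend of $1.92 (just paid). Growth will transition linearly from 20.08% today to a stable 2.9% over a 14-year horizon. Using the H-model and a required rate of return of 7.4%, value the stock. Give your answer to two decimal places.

$95.21

H-model: P₀ = D₀[(1+g_L) + H(g_S−g_L)]/(r−g_L), with H = 14/2 = 7.
P₀ = 1.92 × [(1+0.029) + 7×(0.2008−0.029)] / (0.074−0.029)
   = 1.92 × 2.2316 / 0.045 = 95.2149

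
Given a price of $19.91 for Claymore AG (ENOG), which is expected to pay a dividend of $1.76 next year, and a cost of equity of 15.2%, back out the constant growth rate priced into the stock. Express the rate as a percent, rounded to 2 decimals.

From P₀ = D₁/(r − g), the implied growth is g = r − D₁/P₀.
g = 0.152 − 1.76/19.91 = 0.152 − 0.08840 = 0.06360

6.36%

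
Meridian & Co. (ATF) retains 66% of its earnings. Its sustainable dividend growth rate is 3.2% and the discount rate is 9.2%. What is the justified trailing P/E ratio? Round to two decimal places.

Payout ratio b = 1 − 0.66 = 0.34.
Justified trailing P/E = b(1+g)/(r−g) = 0.34×(1+0.032)/(0.092−0.032) = 5.8480

5.85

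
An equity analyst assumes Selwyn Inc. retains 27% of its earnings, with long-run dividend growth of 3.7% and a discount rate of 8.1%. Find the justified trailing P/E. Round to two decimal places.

17.20

Payout ratio b = 1 − 0.27 = 0.73.
Justified trailing P/E = b(1+g)/(r−g) = 0.73×(1+0.037)/(0.081−0.037) = 17.2048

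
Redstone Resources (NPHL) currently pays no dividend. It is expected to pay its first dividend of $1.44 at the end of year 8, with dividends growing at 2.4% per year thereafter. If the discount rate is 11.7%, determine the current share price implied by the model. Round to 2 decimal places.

$7.14

Deferred-dividend DDM. At t=7 the remaining stream is a growing perpetuity with first payment D_8 = 1.44.
V_7 = D_8/(r−g) = 1.44/(0.117−0.024) = 15.4839
P₀ = V_7/(1+r)^7 = 15.4839/(1+0.117)^7 = 7.1369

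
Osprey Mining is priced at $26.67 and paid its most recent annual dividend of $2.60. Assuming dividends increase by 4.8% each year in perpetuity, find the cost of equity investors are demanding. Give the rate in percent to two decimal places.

15.02%

Rearranging the constant-growth DDM: r = D₁/P₀ + g.
D₁ = 2.60 × (1 + 0.048) = 2.7248.
r = 2.7248 / 26.67 + 0.048 = 0.10217 + 0.048 = 0.15017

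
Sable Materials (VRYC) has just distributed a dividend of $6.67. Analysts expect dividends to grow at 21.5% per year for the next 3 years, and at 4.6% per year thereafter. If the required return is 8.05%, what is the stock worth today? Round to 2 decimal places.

$312.95

Two-stage DDM. Project D₁…D_3 at 0.215, terminal growth 0.046, discount at r = 0.0805.
D_1 = 8.1041
D_2 = 9.8464
D_3 = 11.9634
Terminal value at t=3: TV = D_4/(r−g) = 12.5137/(0.0805−0.046) = 362.7165
P₀ = 8.1041/(1+0.0805)^1 + 9.8464/(1+0.0805)^2 + 11.9634/(1+0.0805)^3 + 362.7165/(1+0.0805)^3 = 312.9544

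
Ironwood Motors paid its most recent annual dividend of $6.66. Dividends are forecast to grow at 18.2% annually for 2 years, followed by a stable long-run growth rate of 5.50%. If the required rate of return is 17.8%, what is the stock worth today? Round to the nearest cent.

Two-stage DDM. Project D₁…D_2 at 0.182, terminal growth 0.055, discount at r = 0.178.
D_1 = 7.8721
D_2 = 9.3048
Terminal value at t=2: TV = D_3/(r−g) = 9.8166/(0.178−0.055) = 79.8099
P₀ = 7.8721/(1+0.178)^1 + 9.3048/(1+0.178)^2 + 79.8099/(1+0.178)^2 = 70.9009

$70.90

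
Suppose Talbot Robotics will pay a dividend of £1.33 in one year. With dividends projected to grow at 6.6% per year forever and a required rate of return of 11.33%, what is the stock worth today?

Gordon growth model: P₀ = D₁/(r − g), with D₁ = 1.33 given directly.
P₀ = 1.3300 / (0.1133 − 0.066) = 1.3300 / 0.0473 = 28.1184

£28.12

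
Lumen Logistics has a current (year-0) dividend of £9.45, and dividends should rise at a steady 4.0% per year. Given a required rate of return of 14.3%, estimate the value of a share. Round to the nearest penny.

£95.42

Gordon growth model: P₀ = D₁/(r − g). D₁ = 9.45 × (1 + 0.04) = 9.8280.
P₀ = 9.8280 / (0.143 − 0.04) = 9.8280 / 0.103 = 95.4175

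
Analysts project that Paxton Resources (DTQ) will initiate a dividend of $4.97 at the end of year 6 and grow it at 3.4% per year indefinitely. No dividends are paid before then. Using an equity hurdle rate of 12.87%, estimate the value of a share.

Deferred-dividend DDM. At t=5 the remaining stream is a growing perpetuity with first payment D_6 = 4.97.
V_5 = D_6/(r−g) = 4.97/(0.1287−0.034) = 52.4815
P₀ = V_5/(1+r)^5 = 52.4815/(1+0.1287)^5 = 28.6493

$28.65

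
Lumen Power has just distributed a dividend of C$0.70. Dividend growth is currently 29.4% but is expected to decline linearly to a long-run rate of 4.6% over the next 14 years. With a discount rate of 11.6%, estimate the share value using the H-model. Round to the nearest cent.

C$27.82

H-model: P₀ = D₀[(1+g_L) + H(g_S−g_L)]/(r−g_L), with H = 14/2 = 7.
P₀ = 0.70 × [(1+0.046) + 7×(0.294−0.046)] / (0.116−0.046)
   = 0.70 × 2.7820 / 0.07 = 27.8200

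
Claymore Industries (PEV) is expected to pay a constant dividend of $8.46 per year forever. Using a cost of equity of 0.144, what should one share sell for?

$58.75

Zero-growth DDM (perpetuity): P₀ = D/r = 8.46 / 0.144 = 58.7500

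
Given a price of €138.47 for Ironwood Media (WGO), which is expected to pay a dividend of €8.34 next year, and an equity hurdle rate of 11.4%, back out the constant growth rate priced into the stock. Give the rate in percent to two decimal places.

5.38%

From P₀ = D₁/(r − g), the implied growth is g = r − D₁/P₀.
g = 0.114 − 8.34/138.47 = 0.114 − 0.06023 = 0.05377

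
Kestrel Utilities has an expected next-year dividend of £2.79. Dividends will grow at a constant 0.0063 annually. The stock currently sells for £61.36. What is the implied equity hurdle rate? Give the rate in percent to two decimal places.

Rearranging the constant-growth DDM: r = D₁/P₀ + g.
r = 2.7900 / 61.36 + 0.0063 = 0.04547 + 0.0063 = 0.05177

5.18%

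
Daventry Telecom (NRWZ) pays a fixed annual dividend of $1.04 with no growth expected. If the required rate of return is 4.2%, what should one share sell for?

Zero-growth DDM (perpetuity): P₀ = D/r = 1.04 / 0.042 = 24.7619

$24.76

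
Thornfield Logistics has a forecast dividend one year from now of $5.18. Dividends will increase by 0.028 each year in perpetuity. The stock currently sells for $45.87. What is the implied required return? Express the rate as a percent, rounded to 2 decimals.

14.09%

Rearranging the constant-growth DDM: r = D₁/P₀ + g.
r = 5.1800 / 45.87 + 0.028 = 0.11293 + 0.028 = 0.14093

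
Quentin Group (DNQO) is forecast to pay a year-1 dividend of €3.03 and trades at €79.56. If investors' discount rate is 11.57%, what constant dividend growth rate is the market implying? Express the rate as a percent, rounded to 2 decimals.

7.76%

From P₀ = D₁/(r − g), the implied growth is g = r − D₁/P₀.
g = 0.1157 − 3.03/79.56 = 0.1157 − 0.03808 = 0.07762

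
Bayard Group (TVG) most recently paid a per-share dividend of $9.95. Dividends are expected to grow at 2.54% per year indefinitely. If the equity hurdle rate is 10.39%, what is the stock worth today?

Gordon growth model: P₀ = D₁/(r − g). D₁ = 9.95 × (1 + 0.0254) = 10.2027.
P₀ = 10.2027 / (0.1039 − 0.0254) = 10.2027 / 0.0785 = 129.9711

$129.97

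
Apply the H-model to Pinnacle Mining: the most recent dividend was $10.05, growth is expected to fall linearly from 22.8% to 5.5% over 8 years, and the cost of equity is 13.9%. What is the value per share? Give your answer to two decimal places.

$209.02

H-model: P₀ = D₀[(1+g_L) + H(g_S−g_L)]/(r−g_L), with H = 8/2 = 4.
P₀ = 10.05 × [(1+0.055) + 4×(0.228−0.055)] / (0.139−0.055)
   = 10.05 × 1.7470 / 0.084 = 209.0161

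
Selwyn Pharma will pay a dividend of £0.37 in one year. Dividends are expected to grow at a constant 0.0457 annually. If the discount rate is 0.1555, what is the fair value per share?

£3.37

Gordon growth model: P₀ = D₁/(r − g), with D₁ = 0.37 given directly.
P₀ = 0.3700 / (0.1555 − 0.0457) = 0.3700 / 0.1098 = 3.3698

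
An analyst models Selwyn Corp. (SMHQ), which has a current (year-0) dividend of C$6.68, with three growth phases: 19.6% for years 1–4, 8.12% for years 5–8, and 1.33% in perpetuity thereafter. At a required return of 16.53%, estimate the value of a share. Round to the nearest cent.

Three-stage DDM. Project D₁…D_8; terminal Gordon value at t=8 with g = 0.0133; discount at r = 0.1653.
D_1 = 7.9893
D_2 = 9.5552
D_3 = 11.4280
D_4 = 13.6679
D_5 = 14.7777
D_6 = 15.9777
D_7 = 17.2750
D_8 = 18.6778
TV_8 = 18.9262/(0.1653−0.0133) = 124.5145
P₀ = Σ Dₜ/(1+r)ᵗ + TV_8/(1+r)^8 = 89.8187

C$89.82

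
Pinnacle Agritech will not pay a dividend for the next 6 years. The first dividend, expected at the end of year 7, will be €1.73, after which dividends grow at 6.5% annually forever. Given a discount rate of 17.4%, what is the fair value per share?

Deferred-dividend DDM. At t=6 the remaining stream is a growing perpetuity with first payment D_7 = 1.73.
V_6 = D_7/(r−g) = 1.73/(0.174−0.065) = 15.8716
P₀ = V_6/(1+r)^6 = 15.8716/(1+0.174)^6 = 6.0619

€6.06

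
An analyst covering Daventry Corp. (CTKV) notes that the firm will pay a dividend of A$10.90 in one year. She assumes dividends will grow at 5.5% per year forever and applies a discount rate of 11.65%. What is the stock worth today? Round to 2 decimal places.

A$177.24

Gordon growth model: P₀ = D₁/(r − g), with D₁ = 10.90 given directly.
P₀ = 10.9000 / (0.1165 − 0.055) = 10.9000 / 0.0615 = 177.2358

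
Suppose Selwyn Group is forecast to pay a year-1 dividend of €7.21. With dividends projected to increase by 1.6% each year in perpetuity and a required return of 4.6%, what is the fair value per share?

€240.33

Gordon growth model: P₀ = D₁/(r − g), with D₁ = 7.21 given directly.
P₀ = 7.2100 / (0.046 − 0.016) = 7.2100 / 0.03 = 240.3333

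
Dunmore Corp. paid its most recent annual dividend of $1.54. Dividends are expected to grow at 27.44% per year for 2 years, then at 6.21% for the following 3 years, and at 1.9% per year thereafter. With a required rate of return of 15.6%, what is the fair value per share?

$19.12

Three-stage DDM. Project D₁…D_5; terminal Gordon value at t=5 with g = 0.019; discount at r = 0.156.
D_1 = 1.9626
D_2 = 2.5011
D_3 = 2.6564
D_4 = 2.8214
D_5 = 2.9966
TV_5 = 3.0535/(0.156−0.019) = 22.2886
P₀ = Σ Dₜ/(1+r)ᵗ + TV_5/(1+r)^5 = 19.1172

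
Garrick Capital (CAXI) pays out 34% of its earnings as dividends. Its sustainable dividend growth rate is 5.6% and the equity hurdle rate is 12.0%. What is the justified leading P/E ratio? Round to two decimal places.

5.31

Justified leading P/E = b/(r−g) = 0.34/(0.12−0.056) = 5.3125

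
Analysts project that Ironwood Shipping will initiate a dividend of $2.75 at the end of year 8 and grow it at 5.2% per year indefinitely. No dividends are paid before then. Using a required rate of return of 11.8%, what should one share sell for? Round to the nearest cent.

$19.09

Deferred-dividend DDM. At t=7 the remaining stream is a growing perpetuity with first payment D_8 = 2.75.
V_7 = D_8/(r−g) = 2.75/(0.118−0.052) = 41.6667
P₀ = V_7/(1+r)^7 = 41.6667/(1+0.118)^7 = 19.0852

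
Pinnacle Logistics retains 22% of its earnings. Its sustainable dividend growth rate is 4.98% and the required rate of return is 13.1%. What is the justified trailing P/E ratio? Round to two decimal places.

Payout ratio b = 1 − 0.22 = 0.78.
Justified trailing P/E = b(1+g)/(r−g) = 0.78×(1+0.0498)/(0.131−0.0498) = 10.0843

10.08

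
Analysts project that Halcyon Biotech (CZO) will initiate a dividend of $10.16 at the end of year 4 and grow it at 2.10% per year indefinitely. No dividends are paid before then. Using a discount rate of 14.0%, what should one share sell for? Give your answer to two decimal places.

$57.63

Deferred-dividend DDM. At t=3 the remaining stream is a growing perpetuity with first payment D_4 = 10.16.
V_3 = D_4/(r−g) = 10.16/(0.14−0.021) = 85.3782
P₀ = V_3/(1+r)^3 = 85.3782/(1+0.14)^3 = 57.6278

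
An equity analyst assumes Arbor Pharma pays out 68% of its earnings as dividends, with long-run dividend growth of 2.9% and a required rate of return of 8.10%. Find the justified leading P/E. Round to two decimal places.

13.08

Justified leading P/E = b/(r−g) = 0.68/(0.081−0.029) = 13.0769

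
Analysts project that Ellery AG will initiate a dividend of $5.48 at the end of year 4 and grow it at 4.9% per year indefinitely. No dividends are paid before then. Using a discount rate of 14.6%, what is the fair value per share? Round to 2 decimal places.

Deferred-dividend DDM. At t=3 the remaining stream is a growing perpetuity with first payment D_4 = 5.48.
V_3 = D_4/(r−g) = 5.48/(0.146−0.049) = 56.4948
P₀ = V_3/(1+r)^3 = 56.4948/(1+0.146)^3 = 37.5366

$37.54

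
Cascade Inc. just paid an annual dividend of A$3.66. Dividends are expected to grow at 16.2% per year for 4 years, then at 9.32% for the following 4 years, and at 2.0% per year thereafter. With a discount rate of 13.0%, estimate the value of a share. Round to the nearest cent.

Three-stage DDM. Project D₁…D_8; terminal Gordon value at t=8 with g = 0.02; discount at r = 0.13.
D_1 = 4.2529
D_2 = 4.9419
D_3 = 5.7425
D_4 = 6.6728
D_5 = 7.2947
D_6 = 7.9745
D_7 = 8.7178
D_8 = 9.5302
TV_8 = 9.7209/(0.13−0.02) = 88.3714
P₀ = Σ Dₜ/(1+r)ᵗ + TV_8/(1+r)^8 = 64.0280

A$64.03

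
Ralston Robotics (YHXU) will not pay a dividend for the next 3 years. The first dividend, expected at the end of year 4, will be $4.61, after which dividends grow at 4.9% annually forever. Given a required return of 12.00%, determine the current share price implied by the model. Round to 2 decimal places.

Deferred-dividend DDM. At t=3 the remaining stream is a growing perpetuity with first payment D_4 = 4.61.
V_3 = D_4/(r−g) = 4.61/(0.12−0.049) = 64.9296
P₀ = V_3/(1+r)^3 = 64.9296/(1+0.12)^3 = 46.2156

$46.22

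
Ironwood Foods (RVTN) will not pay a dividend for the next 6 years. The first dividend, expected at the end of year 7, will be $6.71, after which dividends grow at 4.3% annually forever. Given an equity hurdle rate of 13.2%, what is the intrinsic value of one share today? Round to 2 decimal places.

Deferred-dividend DDM. At t=6 the remaining stream is a growing perpetuity with first payment D_7 = 6.71.
V_6 = D_7/(r−g) = 6.71/(0.132−0.043) = 75.3933
P₀ = V_6/(1+r)^6 = 75.3933/(1+0.132)^6 = 35.8306

$35.83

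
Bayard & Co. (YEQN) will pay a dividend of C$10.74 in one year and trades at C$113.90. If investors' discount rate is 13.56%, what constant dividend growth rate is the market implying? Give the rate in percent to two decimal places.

4.13%

From P₀ = D₁/(r − g), the implied growth is g = r − D₁/P₀.
g = 0.1356 − 10.74/113.90 = 0.1356 − 0.09429 = 0.04131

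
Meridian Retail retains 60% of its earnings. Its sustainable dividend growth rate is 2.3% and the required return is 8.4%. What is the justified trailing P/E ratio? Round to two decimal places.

Payout ratio b = 1 − 0.60 = 0.40.
Justified trailing P/E = b(1+g)/(r−g) = 0.40×(1+0.023)/(0.084−0.023) = 6.7082

6.71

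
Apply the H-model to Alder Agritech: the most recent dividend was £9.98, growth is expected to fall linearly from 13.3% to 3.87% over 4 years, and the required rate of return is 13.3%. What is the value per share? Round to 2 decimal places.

£129.89

H-model: P₀ = D₀[(1+g_L) + H(g_S−g_L)]/(r−g_L), with H = 4/2 = 2.
P₀ = 9.98 × [(1+0.0387) + 2×(0.133−0.0387)] / (0.133−0.0387)
   = 9.98 × 1.2273 / 0.0943 = 129.8882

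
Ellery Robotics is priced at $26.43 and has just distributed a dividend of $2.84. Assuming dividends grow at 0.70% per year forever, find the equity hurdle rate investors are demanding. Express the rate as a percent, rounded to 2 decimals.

Rearranging the constant-growth DDM: r = D₁/P₀ + g.
D₁ = 2.84 × (1 + 0.007) = 2.8599.
r = 2.8599 / 26.43 + 0.007 = 0.10821 + 0.007 = 0.11521

11.52%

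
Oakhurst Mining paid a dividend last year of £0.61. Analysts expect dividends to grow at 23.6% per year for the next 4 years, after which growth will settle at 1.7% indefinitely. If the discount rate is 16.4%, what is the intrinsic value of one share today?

£8.21

Two-stage DDM. Project D₁…D_4 at 0.236, terminal growth 0.017, discount at r = 0.164.
D_1 = 0.7540
D_2 = 0.9319
D_3 = 1.1518
D_4 = 1.4237
Terminal value at t=4: TV = D_5/(r−g) = 1.4479/(0.164−0.017) = 9.8493
P₀ = 0.7540/(1+0.164)^1 + 0.9319/(1+0.164)^2 + 1.1518/(1+0.164)^3 + 1.4237/(1+0.164)^4 + 9.8493/(1+0.164)^4 = 8.2067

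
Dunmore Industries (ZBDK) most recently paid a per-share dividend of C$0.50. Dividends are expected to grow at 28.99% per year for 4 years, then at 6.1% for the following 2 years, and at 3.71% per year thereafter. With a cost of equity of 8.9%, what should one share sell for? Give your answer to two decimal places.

Three-stage DDM. Project D₁…D_6; terminal Gordon value at t=6 with g = 0.0371; discount at r = 0.089.
D_1 = 0.6450
D_2 = 0.8319
D_3 = 1.0731
D_4 = 1.3842
D_5 = 1.4686
D_6 = 1.5582
TV_6 = 1.6160/(0.089−0.0371) = 31.1371
P₀ = Σ Dₜ/(1+r)ᵗ + TV_6/(1+r)^6 = 23.6705

C$23.67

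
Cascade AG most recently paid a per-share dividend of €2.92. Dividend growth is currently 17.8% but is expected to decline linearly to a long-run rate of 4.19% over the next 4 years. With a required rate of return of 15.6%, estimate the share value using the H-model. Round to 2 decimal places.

€33.63

H-model: P₀ = D₀[(1+g_L) + H(g_S−g_L)]/(r−g_L), with H = 4/2 = 2.
P₀ = 2.92 × [(1+0.0419) + 2×(0.178−0.0419)] / (0.156−0.0419)
   = 2.92 × 1.3141 / 0.1141 = 33.6299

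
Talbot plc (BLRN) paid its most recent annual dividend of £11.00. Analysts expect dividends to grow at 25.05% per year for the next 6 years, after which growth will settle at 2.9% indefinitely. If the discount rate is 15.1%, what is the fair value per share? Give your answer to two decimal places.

£241.69

Two-stage DDM. Project D₁…D_6 at 0.2505, terminal growth 0.029, discount at r = 0.151.
D_1 = 13.7555
D_2 = 17.2013
D_3 = 21.5102
D_4 = 26.8985
D_5 = 33.6365
D_6 = 42.0625
Terminal value at t=6: TV = D_7/(r−g) = 43.2823/(0.151−0.029) = 354.7729
P₀ = 13.7555/(1+0.151)^1 + 17.2013/(1+0.151)^2 + 21.5102/(1+0.151)^3 + 26.8985/(1+0.151)^4 + 33.6365/(1+0.151)^5 + 42.0625/(1+0.151)^6 + 354.7729/(1+0.151)^6 = 241.6886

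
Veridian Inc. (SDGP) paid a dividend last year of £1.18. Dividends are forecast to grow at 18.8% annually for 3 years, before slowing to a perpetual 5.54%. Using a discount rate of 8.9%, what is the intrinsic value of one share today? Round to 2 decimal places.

£52.34

Two-stage DDM. Project D₁…D_3 at 0.188, terminal growth 0.0554, discount at r = 0.089.
D_1 = 1.4018
D_2 = 1.6654
D_3 = 1.9785
Terminal value at t=3: TV = D_4/(r−g) = 2.0881/(0.089−0.0554) = 62.1454
P₀ = 1.4018/(1+0.089)^1 + 1.6654/(1+0.089)^2 + 1.9785/(1+0.089)^3 + 62.1454/(1+0.089)^3 = 52.3435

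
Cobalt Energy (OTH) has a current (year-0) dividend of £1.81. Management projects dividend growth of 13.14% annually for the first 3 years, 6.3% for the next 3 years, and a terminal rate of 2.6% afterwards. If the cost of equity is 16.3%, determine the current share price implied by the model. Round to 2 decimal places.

£18.86

Three-stage DDM. Project D₁…D_6; terminal Gordon value at t=6 with g = 0.026; discount at r = 0.163.
D_1 = 2.0478
D_2 = 2.3169
D_3 = 2.6214
D_4 = 2.7865
D_5 = 2.9621
D_6 = 3.1487
TV_6 = 3.2305/(0.163−0.026) = 23.5805
P₀ = Σ Dₜ/(1+r)ᵗ + TV_6/(1+r)^6 = 18.8576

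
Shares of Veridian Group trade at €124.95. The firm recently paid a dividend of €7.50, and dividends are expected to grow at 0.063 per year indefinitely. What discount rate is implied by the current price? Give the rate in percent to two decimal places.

Rearranging the constant-growth DDM: r = D₁/P₀ + g.
D₁ = 7.50 × (1 + 0.063) = 7.9725.
r = 7.9725 / 124.95 + 0.063 = 0.06381 + 0.063 = 0.12681

12.68%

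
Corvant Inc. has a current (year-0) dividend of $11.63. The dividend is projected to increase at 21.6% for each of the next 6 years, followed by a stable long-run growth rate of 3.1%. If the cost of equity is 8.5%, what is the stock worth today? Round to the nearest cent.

Two-stage DDM. Project D₁…D_6 at 0.216, terminal growth 0.031, discount at r = 0.085.
D_1 = 14.1421
D_2 = 17.1968
D_3 = 20.9113
D_4 = 25.4281
D_5 = 30.9206
D_6 = 37.5994
Terminal value at t=6: TV = D_7/(r−g) = 38.7650/(0.085−0.031) = 717.8704
P₀ = 14.1421/(1+0.085)^1 + 17.1968/(1+0.085)^2 + 20.9113/(1+0.085)^3 + 25.4281/(1+0.085)^4 + 30.9206/(1+0.085)^5 + 37.5994/(1+0.085)^6 + 717.8704/(1+0.085)^6 = 545.9871

$545.99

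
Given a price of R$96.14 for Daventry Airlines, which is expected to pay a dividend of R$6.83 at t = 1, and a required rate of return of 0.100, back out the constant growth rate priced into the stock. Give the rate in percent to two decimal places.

2.90%

From P₀ = D₁/(r − g), the implied growth is g = r − D₁/P₀.
g = 0.1 − 6.83/96.14 = 0.1 − 0.07104 = 0.02896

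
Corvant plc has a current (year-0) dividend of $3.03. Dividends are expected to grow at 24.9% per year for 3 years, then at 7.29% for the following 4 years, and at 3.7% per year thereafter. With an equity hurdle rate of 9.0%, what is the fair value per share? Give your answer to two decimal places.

Three-stage DDM. Project D₁…D_7; terminal Gordon value at t=7 with g = 0.037; discount at r = 0.09.
D_1 = 3.7845
D_2 = 4.7268
D_3 = 5.9038
D_4 = 6.3342
D_5 = 6.7959
D_6 = 7.2913
D_7 = 7.8229
TV_7 = 8.1123/(0.09−0.037) = 153.0629
P₀ = Σ Dₜ/(1+r)ᵗ + TV_7/(1+r)^7 = 113.2710

$113.27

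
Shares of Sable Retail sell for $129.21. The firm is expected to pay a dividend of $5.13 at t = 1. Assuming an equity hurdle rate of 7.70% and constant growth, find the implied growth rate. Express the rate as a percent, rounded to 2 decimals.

3.73%

From P₀ = D₁/(r − g), the implied growth is g = r − D₁/P₀.
g = 0.077 − 5.13/129.21 = 0.077 − 0.03970 = 0.03730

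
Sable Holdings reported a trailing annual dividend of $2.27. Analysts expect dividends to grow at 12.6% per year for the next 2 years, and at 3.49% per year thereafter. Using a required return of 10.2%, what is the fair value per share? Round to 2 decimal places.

$41.24

Two-stage DDM. Project D₁…D_2 at 0.126, terminal growth 0.0349, discount at r = 0.102.
D_1 = 2.5560
D_2 = 2.8781
Terminal value at t=2: TV = D_3/(r−g) = 2.9785/(0.102−0.0349) = 44.3893
P₀ = 2.5560/(1+0.102)^1 + 2.8781/(1+0.102)^2 + 44.3893/(1+0.102)^2 = 41.2417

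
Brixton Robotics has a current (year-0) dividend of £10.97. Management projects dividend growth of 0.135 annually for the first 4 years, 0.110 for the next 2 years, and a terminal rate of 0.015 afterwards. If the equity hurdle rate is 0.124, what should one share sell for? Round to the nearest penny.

Three-stage DDM. Project D₁…D_6; terminal Gordon value at t=6 with g = 0.015; discount at r = 0.124.
D_1 = 12.4510
D_2 = 14.1318
D_3 = 16.0396
D_4 = 18.2050
D_5 = 20.2075
D_6 = 22.4303
TV_6 = 22.7668/(0.124−0.015) = 208.8698
P₀ = Σ Dₜ/(1+r)ᵗ + TV_6/(1+r)^6 = 170.9317

£170.93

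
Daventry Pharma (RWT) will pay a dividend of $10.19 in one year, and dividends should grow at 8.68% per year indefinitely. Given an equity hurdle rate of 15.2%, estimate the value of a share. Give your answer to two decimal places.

Gordon growth model: P₀ = D₁/(r − g), with D₁ = 10.19 given directly.
P₀ = 10.1900 / (0.152 − 0.0868) = 10.1900 / 0.0652 = 156.2883

$156.29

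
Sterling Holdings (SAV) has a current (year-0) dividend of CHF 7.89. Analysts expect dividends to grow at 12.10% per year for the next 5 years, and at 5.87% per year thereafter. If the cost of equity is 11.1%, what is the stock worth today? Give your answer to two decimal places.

CHF 207.56

Two-stage DDM. Project D₁…D_5 at 0.121, terminal growth 0.0587, discount at r = 0.111.
D_1 = 8.8447
D_2 = 9.9149
D_3 = 11.1146
D_4 = 12.4595
D_5 = 13.9671
Terminal value at t=5: TV = D_6/(r−g) = 14.7869/(0.111−0.0587) = 282.7329
P₀ = 8.8447/(1+0.111)^1 + 9.9149/(1+0.111)^2 + 11.1146/(1+0.111)^3 + 12.4595/(1+0.111)^4 + 13.9671/(1+0.111)^5 + 282.7329/(1+0.111)^5 = 207.5626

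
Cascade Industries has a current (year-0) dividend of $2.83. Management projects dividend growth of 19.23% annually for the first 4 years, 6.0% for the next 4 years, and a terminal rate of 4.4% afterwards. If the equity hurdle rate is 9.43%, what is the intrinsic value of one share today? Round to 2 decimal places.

$101.71

Three-stage DDM. Project D₁…D_8; terminal Gordon value at t=8 with g = 0.044; discount at r = 0.0943.
D_1 = 3.3742
D_2 = 4.0231
D_3 = 4.7967
D_4 = 5.7191
D_5 = 6.0623
D_6 = 6.4260
D_7 = 6.8116
D_8 = 7.2202
TV_8 = 7.5379/(0.0943−0.044) = 149.8596
P₀ = Σ Dₜ/(1+r)ᵗ + TV_8/(1+r)^8 = 101.7107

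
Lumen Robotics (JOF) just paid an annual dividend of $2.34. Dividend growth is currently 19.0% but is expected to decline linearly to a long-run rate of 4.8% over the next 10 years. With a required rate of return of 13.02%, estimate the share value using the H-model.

$50.05

H-model: P₀ = D₀[(1+g_L) + H(g_S−g_L)]/(r−g_L), with H = 10/2 = 5.
P₀ = 2.34 × [(1+0.048) + 5×(0.19−0.048)] / (0.1302−0.048)
   = 2.34 × 1.7580 / 0.0822 = 50.0453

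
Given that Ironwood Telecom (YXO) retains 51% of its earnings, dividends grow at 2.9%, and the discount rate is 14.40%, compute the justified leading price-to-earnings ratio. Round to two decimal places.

Payout ratio b = 1 − 0.51 = 0.49.
Justified leading P/E = b/(r−g) = 0.49/(0.144−0.029) = 4.2609

4.26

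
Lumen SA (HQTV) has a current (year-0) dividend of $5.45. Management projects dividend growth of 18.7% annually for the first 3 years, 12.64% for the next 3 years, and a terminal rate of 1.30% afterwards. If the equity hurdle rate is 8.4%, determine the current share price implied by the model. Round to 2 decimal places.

Three-stage DDM. Project D₁…D_6; terminal Gordon value at t=6 with g = 0.013; discount at r = 0.084.
D_1 = 6.4692
D_2 = 7.6789
D_3 = 9.1148
D_4 = 10.2669
D_5 = 11.5647
D_6 = 13.0265
TV_6 = 13.1958/(0.084−0.013) = 185.8565
P₀ = Σ Dₜ/(1+r)ᵗ + TV_6/(1+r)^6 = 157.4015

$157.40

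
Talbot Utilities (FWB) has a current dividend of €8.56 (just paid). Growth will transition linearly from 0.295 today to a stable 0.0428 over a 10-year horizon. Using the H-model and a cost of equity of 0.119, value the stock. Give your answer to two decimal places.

H-model: P₀ = D₀[(1+g_L) + H(g_S−g_L)]/(r−g_L), with H = 10/2 = 5.
P₀ = 8.56 × [(1+0.0428) + 5×(0.295−0.0428)] / (0.119−0.0428)
   = 8.56 × 2.3038 / 0.0762 = 258.7996

€258.80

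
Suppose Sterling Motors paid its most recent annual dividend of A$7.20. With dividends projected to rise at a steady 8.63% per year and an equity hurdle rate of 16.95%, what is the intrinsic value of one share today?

Gordon growth model: P₀ = D₁/(r − g). D₁ = 7.20 × (1 + 0.0863) = 7.8214.
P₀ = 7.8214 / (0.1695 − 0.0863) = 7.8214 / 0.0832 = 94.0067

A$94.01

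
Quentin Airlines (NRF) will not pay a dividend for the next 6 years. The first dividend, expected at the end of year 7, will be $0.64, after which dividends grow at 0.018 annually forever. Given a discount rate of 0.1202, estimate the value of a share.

$3.17

Deferred-dividend DDM. At t=6 the remaining stream is a growing perpetuity with first payment D_7 = 0.64.
V_6 = D_7/(r−g) = 0.64/(0.1202−0.018) = 6.2622
P₀ = V_6/(1+r)^6 = 6.2622/(1+0.1202)^6 = 3.1692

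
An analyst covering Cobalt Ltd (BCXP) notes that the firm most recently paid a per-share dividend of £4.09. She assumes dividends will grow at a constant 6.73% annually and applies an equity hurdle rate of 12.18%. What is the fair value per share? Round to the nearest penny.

£80.10

Gordon growth model: P₀ = D₁/(r − g). D₁ = 4.09 × (1 + 0.0673) = 4.3653.
P₀ = 4.3653 / (0.1218 − 0.0673) = 4.3653 / 0.0545 = 80.0965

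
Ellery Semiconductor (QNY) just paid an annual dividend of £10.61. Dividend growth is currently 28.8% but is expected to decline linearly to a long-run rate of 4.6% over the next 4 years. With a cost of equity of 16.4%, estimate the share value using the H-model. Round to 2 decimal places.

H-model: P₀ = D₀[(1+g_L) + H(g_S−g_L)]/(r−g_L), with H = 4/2 = 2.
P₀ = 10.61 × [(1+0.046) + 2×(0.288−0.046)] / (0.164−0.046)
   = 10.61 × 1.5300 / 0.118 = 137.5703

£137.57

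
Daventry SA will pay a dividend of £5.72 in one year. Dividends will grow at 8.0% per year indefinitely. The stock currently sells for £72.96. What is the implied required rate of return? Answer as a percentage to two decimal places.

15.84%

Rearranging the constant-growth DDM: r = D₁/P₀ + g.
r = 5.7200 / 72.96 + 0.08 = 0.07840 + 0.08 = 0.15840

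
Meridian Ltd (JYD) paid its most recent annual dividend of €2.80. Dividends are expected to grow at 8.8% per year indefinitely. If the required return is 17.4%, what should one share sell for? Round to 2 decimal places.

€35.42

Gordon growth model: P₀ = D₁/(r − g). D₁ = 2.80 × (1 + 0.088) = 3.0464.
P₀ = 3.0464 / (0.174 − 0.088) = 3.0464 / 0.086 = 35.4233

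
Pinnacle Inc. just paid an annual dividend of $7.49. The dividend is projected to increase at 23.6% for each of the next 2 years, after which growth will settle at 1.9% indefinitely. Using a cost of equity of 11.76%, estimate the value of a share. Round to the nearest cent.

$112.12

Two-stage DDM. Project D₁…D_2 at 0.236, terminal growth 0.019, discount at r = 0.1176.
D_1 = 9.2576
D_2 = 11.4424
Terminal value at t=2: TV = D_3/(r−g) = 11.6598/(0.1176−0.019) = 118.2541
P₀ = 9.2576/(1+0.1176)^1 + 11.4424/(1+0.1176)^2 + 118.2541/(1+0.1176)^2 = 112.1213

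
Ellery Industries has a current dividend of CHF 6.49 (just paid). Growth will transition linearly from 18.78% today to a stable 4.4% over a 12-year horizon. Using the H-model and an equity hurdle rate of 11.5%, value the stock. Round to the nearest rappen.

CHF 174.30

H-model: P₀ = D₀[(1+g_L) + H(g_S−g_L)]/(r−g_L), with H = 12/2 = 6.
P₀ = 6.49 × [(1+0.044) + 6×(0.1878−0.044)] / (0.115−0.044)
   = 6.49 × 1.9068 / 0.071 = 174.2976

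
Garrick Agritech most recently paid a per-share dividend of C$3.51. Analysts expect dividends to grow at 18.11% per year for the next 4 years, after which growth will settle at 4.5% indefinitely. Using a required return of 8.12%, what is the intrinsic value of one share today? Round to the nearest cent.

Two-stage DDM. Project D₁…D_4 at 0.1811, terminal growth 0.045, discount at r = 0.0812.
D_1 = 4.1457
D_2 = 4.8964
D_3 = 5.7832
D_4 = 6.8305
Terminal value at t=4: TV = D_5/(r−g) = 7.1379/(0.0812−0.045) = 197.1794
P₀ = 4.1457/(1+0.0812)^1 + 4.8964/(1+0.0812)^2 + 5.7832/(1+0.0812)^3 + 6.8305/(1+0.0812)^4 + 197.1794/(1+0.0812)^4 = 161.8873

C$161.89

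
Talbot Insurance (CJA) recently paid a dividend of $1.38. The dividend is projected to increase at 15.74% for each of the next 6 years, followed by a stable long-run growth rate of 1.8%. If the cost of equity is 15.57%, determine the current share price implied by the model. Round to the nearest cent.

$18.62

Two-stage DDM. Project D₁…D_6 at 0.1574, terminal growth 0.018, discount at r = 0.1557.
D_1 = 1.5972
D_2 = 1.8486
D_3 = 2.1396
D_4 = 2.4764
D_5 = 2.8661
D_6 = 3.3173
Terminal value at t=6: TV = D_7/(r−g) = 3.3770/(0.1557−0.018) = 24.5241
P₀ = 1.5972/(1+0.1557)^1 + 1.8486/(1+0.1557)^2 + 2.1396/(1+0.1557)^3 + 2.4764/(1+0.1557)^4 + 2.8661/(1+0.1557)^5 + 3.3173/(1+0.1557)^6 + 24.5241/(1+0.1557)^6 = 18.6153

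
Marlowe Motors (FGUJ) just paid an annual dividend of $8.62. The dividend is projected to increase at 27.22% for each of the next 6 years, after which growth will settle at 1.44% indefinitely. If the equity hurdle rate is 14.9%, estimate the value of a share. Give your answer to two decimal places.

Two-stage DDM. Project D₁…D_6 at 0.2722, terminal growth 0.0144, discount at r = 0.149.
D_1 = 10.9664
D_2 = 13.9514
D_3 = 17.7490
D_4 = 22.5803
D_5 = 28.7266
D_6 = 36.5460
Terminal value at t=6: TV = D_7/(r−g) = 37.0722/(0.149−0.0144) = 275.4253
P₀ = 10.9664/(1+0.149)^1 + 13.9514/(1+0.149)^2 + 17.7490/(1+0.149)^3 + 22.5803/(1+0.149)^4 + 28.7266/(1+0.149)^5 + 36.5460/(1+0.149)^6 + 275.4253/(1+0.149)^6 = 194.6921

$194.69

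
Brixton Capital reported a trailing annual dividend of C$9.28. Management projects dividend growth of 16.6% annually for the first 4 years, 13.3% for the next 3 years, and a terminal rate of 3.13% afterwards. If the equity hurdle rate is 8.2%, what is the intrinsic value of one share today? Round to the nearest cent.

C$378.40

Three-stage DDM. Project D₁…D_7; terminal Gordon value at t=7 with g = 0.0313; discount at r = 0.082.
D_1 = 10.8205
D_2 = 12.6167
D_3 = 14.7110
D_4 = 17.1531
D_5 = 19.4344
D_6 = 22.0192
D_7 = 24.9478
TV_7 = 25.7286/(0.082−0.0313) = 507.4684
P₀ = Σ Dₜ/(1+r)ᵗ + TV_7/(1+r)^7 = 378.3957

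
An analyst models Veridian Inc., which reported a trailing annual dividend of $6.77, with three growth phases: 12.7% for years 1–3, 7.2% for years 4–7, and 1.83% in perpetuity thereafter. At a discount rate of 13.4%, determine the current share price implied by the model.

$89.91

Three-stage DDM. Project D₁…D_7; terminal Gordon value at t=7 with g = 0.0183; discount at r = 0.134.
D_1 = 7.6298
D_2 = 8.5988
D_3 = 9.6908
D_4 = 10.3886
D_5 = 11.1365
D_6 = 11.9384
D_7 = 12.7979
TV_7 = 13.0321/(0.134−0.0183) = 112.6372
P₀ = Σ Dₜ/(1+r)ᵗ + TV_7/(1+r)^7 = 89.9098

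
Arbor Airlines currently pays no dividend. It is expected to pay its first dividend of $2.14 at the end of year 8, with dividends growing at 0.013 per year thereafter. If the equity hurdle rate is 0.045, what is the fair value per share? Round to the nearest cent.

Deferred-dividend DDM. At t=7 the remaining stream is a growing perpetuity with first payment D_8 = 2.14.
V_7 = D_8/(r−g) = 2.14/(0.045−0.013) = 66.8750
P₀ = V_7/(1+r)^7 = 66.8750/(1+0.045)^7 = 49.1417

$49.14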